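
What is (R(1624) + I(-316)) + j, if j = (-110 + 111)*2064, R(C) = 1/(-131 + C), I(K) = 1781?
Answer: 5740586/1493 ≈ 3845.0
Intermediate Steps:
j = 2064 (j = 1*2064 = 2064)
(R(1624) + I(-316)) + j = (1/(-131 + 1624) + 1781) + 2064 = (1/1493 + 1781) + 2064 = 2659034/1493 + 2064 = 5740586/1493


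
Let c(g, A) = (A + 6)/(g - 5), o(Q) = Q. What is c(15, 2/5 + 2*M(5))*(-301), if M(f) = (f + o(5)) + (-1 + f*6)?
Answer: -63511/25 ≈ -2540.4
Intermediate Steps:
M(f) = 4 + 7*f (M(f) = (f + 5) + (-1 + f*6) = (5 + f) + (-1 + 6*f) = 4 + 7*f)
c(g, A) = (6 + A)/(-5 + g)
c(15, 2/5 + 2*M(5))*(-301) = ((6 + (2/5 + 2*(4 + 7*5)))/(-5 + 15))*(-301) = ((6 + (2*(⅕) + 2*(4 + 35)))/10)*(-301) = ((6 + (⅖ + 2*39))/10)*(-301) = ((6 + (⅖ + 78))/10)*(-301) = ((6 + 392/5)/10)*(-301) = ((⅒)*(422/5))*(-301) = (211/25)*(-301) = -63511/25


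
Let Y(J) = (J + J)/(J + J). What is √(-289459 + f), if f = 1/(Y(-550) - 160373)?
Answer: I*√1861161914003657/80186 ≈ 538.01*I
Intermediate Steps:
Y(J) = 1 (Y(J) = (2*J)/((2*J)) = (2*J)*(1/(2*J)) = 1)
f = -1/160372 (f = 1/(1 - 160373) = 1/(-160372) = -1/160372 ≈ -6.2355e-6)
√(-289459 + f) = √(-289459 - 1/160372) = √(-46421118749/160372) = I*√1861161914003657/80186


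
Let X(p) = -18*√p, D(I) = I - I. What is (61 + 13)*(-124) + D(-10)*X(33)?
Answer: -9176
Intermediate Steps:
D(I) = 0
(61 + 13)*(-124) + D(-10)*X(33) = (61 + 13)*(-124) + 0*(-18*√33) = 74*(-124) + 0 = -9176 + 0 = -9176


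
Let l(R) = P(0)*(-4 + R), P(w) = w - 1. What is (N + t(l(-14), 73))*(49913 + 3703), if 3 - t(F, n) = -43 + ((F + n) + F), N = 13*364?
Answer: 250333104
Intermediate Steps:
P(w) = -1 + w
l(R) = 4 - R (l(R) = (-1 + 0)*(-4 + R) = -(-4 + R) = 4 - R)
N = 4732
t(F, n) = 46 - n - 2*F (t(F, n) = 3 - (-43 + ((F + n) + F)) = 3 - (-43 + (n + 2*F)) = 3 - (-43 + n + 2*F) = 3 + (43 - n - 2*F) = 46 - n - 2*F)
(N + t(l(-14), 73))*(49913 + 3703) = (4732 + (46 - 1*73 - 2*(4 - 1*(-14))))*(49913 + 3703) = (4732 + (46 - 73 - 2*(4 + 14)))*53616 = (4732 + (46 - 73 - 2*18))*53616 = (4732 + (46 - 73 - 36))*53616 = (4732 - 63)*53616 = 4669*53616 = 250333104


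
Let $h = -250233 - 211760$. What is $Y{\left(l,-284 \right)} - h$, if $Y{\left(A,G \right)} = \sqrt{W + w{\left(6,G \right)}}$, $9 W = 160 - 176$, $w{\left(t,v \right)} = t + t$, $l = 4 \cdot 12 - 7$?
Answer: $461993 + \frac{2 \sqrt{23}}{3} \approx 4.62 \cdot 10^{5}$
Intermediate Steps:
$l = 41$ ($l = 48 - 7 = 41$)
$w{\left(t,v \right)} = 2 t$
$W = - \frac{16}{9}$ ($W = \frac{160 - 176}{9} = \frac{1}{9} \left(-16\right) = - \frac{16}{9} \approx -1.7778$)
$Y{\left(A,G \right)} = \frac{2 \sqrt{23}}{3}$ ($Y{\left(A,G \right)} = \sqrt{- \frac{16}{9} + 2 \cdot 6} = \sqrt{- \frac{16}{9} + 12} = \sqrt{\frac{92}{9}} = \frac{2 \sqrt{23}}{3}$)
$h = -461993$
$Y{\left(l,-284 \right)} - h = \frac{2 \sqrt{23}}{3} - -461993 = \frac{2 \sqrt{23}}{3} + 461993 = 461993 + \frac{2 \sqrt{23}}{3}$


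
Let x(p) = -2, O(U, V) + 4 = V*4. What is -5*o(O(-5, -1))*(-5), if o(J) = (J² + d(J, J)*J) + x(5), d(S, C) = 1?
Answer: 1350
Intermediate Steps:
O(U, V) = -4 + 4*V (O(U, V) = -4 + V*4 = -4 + 4*V)
o(J) = -2 + J + J² (o(J) = (J² + 1*J) - 2 = (J² + J) - 2 = (J + J²) - 2 = -2 + J + J²)
-5*o(O(-5, -1))*(-5) = -5*(-2 + (-4 + 4*(-1)) + (-4 + 4*(-1))²)*(-5) = -5*(-2 + (-4 - 4) + (-4 - 4)²)*(-5) = -5*(-2 - 8 + (-8)²)*(-5) = -5*(-2 - 8 + 64)*(-5) = -5*54*(-5) = -270*(-5) = 1350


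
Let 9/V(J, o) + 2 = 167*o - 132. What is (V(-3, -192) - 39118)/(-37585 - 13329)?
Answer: 1259521373/1639328972 ≈ 0.76832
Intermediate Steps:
V(J, o) = 9/(-134 + 167*o) (V(J, o) = 9/(-2 + (167*o - 132)) = 9/(-2 + (-132 + 167*o)) = 9/(-134 + 167*o))
(V(-3, -192) - 39118)/(-37585 - 13329) = (9/(-134 + 167*(-192)) - 39118)/(-37585 - 13329) = (9/(-134 - 32064) - 39118)/(-50914) = (9/(-32198) - 39118)*(-1/50914) = (9*(-1/32198) - 39118)*(-1/50914) = (-9/32198 - 39118)*(-1/50914) = -1259521373/32198*(-1/50914) = 1259521373/1639328972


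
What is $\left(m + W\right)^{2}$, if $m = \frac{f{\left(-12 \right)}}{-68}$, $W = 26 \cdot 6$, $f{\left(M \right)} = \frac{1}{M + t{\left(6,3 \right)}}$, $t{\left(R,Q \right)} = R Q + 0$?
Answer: $\frac{4050940609}{166464} \approx 24335.0$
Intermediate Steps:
$t{\left(R,Q \right)} = Q R$ ($t{\left(R,Q \right)} = Q R + 0 = Q R$)
$f{\left(M \right)} = \frac{1}{18 + M}$ ($f{\left(M \right)} = \frac{1}{M + 3 \cdot 6} = \frac{1}{M + 18} = \frac{1}{18 + M}$)
$W = 156$
$m = - \frac{1}{408}$ ($m = \frac{1}{\left(18 - 12\right) \left(-68\right)} = \frac{1}{6} \left(- \frac{1}{68}\right) = - \frac{1}{408} \approx -0.002451$)
$\left(m + W\right)^{2} = \left(- \frac{1}{408} + 156\right)^{2} = \left(\frac{63647}{408}\right)^{2} = \frac{4050940609}{166464}$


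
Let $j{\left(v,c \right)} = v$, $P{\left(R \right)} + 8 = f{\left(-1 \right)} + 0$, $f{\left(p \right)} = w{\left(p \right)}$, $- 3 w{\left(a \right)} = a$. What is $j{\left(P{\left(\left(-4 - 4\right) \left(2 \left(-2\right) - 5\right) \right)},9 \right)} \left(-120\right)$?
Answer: $920$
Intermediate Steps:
$w{\left(a \right)} = - \frac{a}{3}$
$f{\left(p \right)} = - \frac{p}{3}$
$P{\left(R \right)} = - \frac{23}{3}$ ($P{\left(R \right)} = -8 + \left(\left(- \frac{1}{3}\right) \left(-1\right) + 0\right) = -8 + \left(\frac{1}{3} + 0\right) = -8 + \frac{1}{3} = - \frac{23}{3}$)
$j{\left(P{\left(\left(-4 - 4\right) \left(2 \left(-2\right) - 5\right) \right)},9 \right)} \left(-120\right) = \left(- \frac{23}{3}\right) \left(-120\right) = 920$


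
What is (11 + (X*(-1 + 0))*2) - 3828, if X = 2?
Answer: -3821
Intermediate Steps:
(11 + (X*(-1 + 0))*2) - 3828 = (11 + (2*(-1 + 0))*2) - 3828 = (11 + (2*(-1))*2) - 3828 = (11 - 2*2) - 3828 = (11 - 4) - 3828 = 7 - 3828 = -3821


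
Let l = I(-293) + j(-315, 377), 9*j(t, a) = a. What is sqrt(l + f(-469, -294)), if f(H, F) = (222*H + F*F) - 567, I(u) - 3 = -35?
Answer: 34*I*sqrt(142)/3 ≈ 135.05*I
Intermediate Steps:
I(u) = -32 (I(u) = 3 - 35 = -32)
j(t, a) = a/9
f(H, F) = -567 + F**2 + 222*H (f(H, F) = (222*H + F**2) - 567 = (F**2 + 222*H) - 567 = -567 + F**2 + 222*H)
l = 89/9 (l = -32 + (1/9)*377 = -32 + 377/9 = 89/9 ≈ 9.8889)
sqrt(l + f(-469, -294)) = sqrt(89/9 + (-567 + (-294)**2 + 222*(-469))) = sqrt(89/9 + (-567 + 86436 - 104118)) = sqrt(89/9 - 18249) = sqrt(-164152/9) = 34*I*sqrt(142)/3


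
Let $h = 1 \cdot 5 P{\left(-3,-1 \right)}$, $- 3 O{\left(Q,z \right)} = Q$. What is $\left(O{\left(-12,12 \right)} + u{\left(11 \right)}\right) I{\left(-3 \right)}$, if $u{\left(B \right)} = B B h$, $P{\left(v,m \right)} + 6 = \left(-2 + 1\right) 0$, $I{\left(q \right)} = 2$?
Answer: $-7252$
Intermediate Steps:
$P{\left(v,m \right)} = -6$ ($P{\left(v,m \right)} = -6 + \left(-2 + 1\right) 0 = -6 - 0 = -6 + 0 = -6$)
$O{\left(Q,z \right)} = - \frac{Q}{3}$
$h = -30$ ($h = 1 \cdot 5 \left(-6\right) = 5 \left(-6\right) = -30$)
$u{\left(B \right)} = - 30 B^{2}$ ($u{\left(B \right)} = B B \left(-30\right) = B^{2} \left(-30\right) = - 30 B^{2}$)
$\left(O{\left(-12,12 \right)} + u{\left(11 \right)}\right) I{\left(-3 \right)} = \left(\left(- \frac{1}{3}\right) \left(-12\right) - 30 \cdot 11^{2}\right) 2 = \left(4 - 3630\right) 2 = \left(-3626\right) 2 = -7252$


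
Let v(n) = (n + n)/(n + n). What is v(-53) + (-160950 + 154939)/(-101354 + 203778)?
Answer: 96413/102424 ≈ 0.94131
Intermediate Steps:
v(n) = 1 (v(n) = (2*n)/((2*n)) = (2*n)*(1/(2*n)) = 1)
v(-53) + (-160950 + 154939)/(-101354 + 203778) = 1 + (-160950 + 154939)/(-101354 + 203778) = 1 - 6011/102424 = 96413/102424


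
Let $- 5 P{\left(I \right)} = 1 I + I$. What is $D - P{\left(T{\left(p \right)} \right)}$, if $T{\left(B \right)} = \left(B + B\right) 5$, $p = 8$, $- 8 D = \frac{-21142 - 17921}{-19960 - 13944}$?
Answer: $\frac{8640361}{271232} \approx 31.856$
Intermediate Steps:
$D = - \frac{39063}{271232}$ ($D = - \frac{\left(-21142 - 17921\right) \frac{1}{-19960 - 13944}}{8} = - \frac{\left(-39063\right) \frac{1}{-33904}}{8} = - \frac{\left(-39063\right) \left(- \frac{1}{33904}\right)}{8} = \left(- \frac{1}{8}\right) \frac{39063}{33904} = - \frac{39063}{271232} \approx -0.14402$)
$T{\left(B \right)} = 10 B$ ($T{\left(B \right)} = 2 B 5 = 10 B$)
$P{\left(I \right)} = - \frac{2 I}{5}$ ($P{\left(I \right)} = - \frac{1 I + I}{5} = - \frac{I + I}{5} = - \frac{2 I}{5}$)
$D - P{\left(T{\left(p \right)} \right)} = - \frac{39063}{271232} - - \frac{2 \cdot 10 \cdot 8}{5} = - \frac{39063}{271232} - \left(- \frac{2}{5}\right) 80 = - \frac{39063}{271232} - -32 = - \frac{39063}{271232} + 32 = \frac{8640361}{271232}$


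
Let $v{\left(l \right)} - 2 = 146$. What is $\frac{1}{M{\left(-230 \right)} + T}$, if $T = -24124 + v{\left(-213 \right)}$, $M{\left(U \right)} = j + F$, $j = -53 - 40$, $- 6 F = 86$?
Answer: $- \frac{3}{72250} \approx -4.1522 \cdot 10^{-5}$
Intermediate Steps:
$F = - \frac{43}{3}$ ($F = \left(- \frac{1}{6}\right) 86 = - \frac{43}{3} \approx -14.333$)
$v{\left(l \right)} = 148$ ($v{\left(l \right)} = 2 + 146 = 148$)
$j = -93$
$M{\left(U \right)} = - \frac{322}{3}$ ($M{\left(U \right)} = -93 - \frac{43}{3} = - \frac{322}{3}$)
$T = -23976$ ($T = -24124 + 148 = -23976$)
$\frac{1}{M{\left(-230 \right)} + T} = \frac{1}{- \frac{322}{3} - 23976} = \frac{1}{- \frac{72250}{3}} = - \frac{3}{72250}$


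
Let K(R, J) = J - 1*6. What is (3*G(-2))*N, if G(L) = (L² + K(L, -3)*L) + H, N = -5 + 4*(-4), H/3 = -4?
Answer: -630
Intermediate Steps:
K(R, J) = -6 + J (K(R, J) = J - 6 = -6 + J)
H = -12 (H = 3*(-4) = -12)
N = -21 (N = -5 - 16 = -21)
G(L) = -12 + L² - 9*L (G(L) = (L² + (-6 - 3)*L) - 12 = (L² - 9*L) - 12 = -12 + L² - 9*L)
(3*G(-2))*N = (3*(-12 + (-2)² - 9*(-2)))*(-21) = (3*(-12 + 4 + 18))*(-21) = (3*10)*(-21) = 30*(-21) = -630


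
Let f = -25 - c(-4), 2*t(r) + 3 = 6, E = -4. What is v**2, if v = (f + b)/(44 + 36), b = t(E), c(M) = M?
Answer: 1521/25600 ≈ 0.059414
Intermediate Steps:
t(r) = 3/2 (t(r) = -3/2 + (1/2)*6 = -3/2 + 3 = 3/2)
b = 3/2 ≈ 1.5000
f = -21 (f = -25 - 1*(-4) = -25 + 4 = -21)
v = -39/160 (v = (-21 + 3/2)/(44 + 36) = -39/2/80 = -39/2*1/80 = -39/160 ≈ -0.24375)
v**2 = (-39/160)**2 = 1521/25600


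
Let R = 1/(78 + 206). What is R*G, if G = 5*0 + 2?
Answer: 1/142 ≈ 0.0070423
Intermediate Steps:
G = 2 (G = 0 + 2 = 2)
R = 1/284 ≈ 0.0035211
R*G = (1/284)*2 = 1/142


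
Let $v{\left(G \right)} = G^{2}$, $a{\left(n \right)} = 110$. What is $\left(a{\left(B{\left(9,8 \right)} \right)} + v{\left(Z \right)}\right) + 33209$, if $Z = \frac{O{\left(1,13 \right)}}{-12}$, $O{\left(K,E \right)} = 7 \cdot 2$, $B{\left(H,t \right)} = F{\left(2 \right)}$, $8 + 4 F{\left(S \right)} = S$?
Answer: $\frac{1199533}{36} \approx 33320.0$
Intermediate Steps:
$F{\left(S \right)} = -2 + \frac{S}{4}$
$B{\left(H,t \right)} = - \frac{3}{2}$ ($B{\left(H,t \right)} = -2 + \frac{1}{4} \cdot 2 = -2 + \frac{1}{2} = - \frac{3}{2}$)
$O{\left(K,E \right)} = 14$
$Z = - \frac{7}{6}$ ($Z = \frac{14}{-12} = 14 \left(- \frac{1}{12}\right) = - \frac{7}{6} \approx -1.1667$)
$\left(a{\left(B{\left(9,8 \right)} \right)} + v{\left(Z \right)}\right) + 33209 = \left(110 + \left(- \frac{7}{6}\right)^{2}\right) + 33209 = \left(110 + \frac{49}{36}\right) + 33209 = \frac{4009}{36} + 33209 = \frac{1199533}{36}$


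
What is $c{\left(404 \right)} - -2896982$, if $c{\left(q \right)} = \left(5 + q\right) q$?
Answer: $3062218$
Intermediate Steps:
$c{\left(q \right)} = q \left(5 + q\right)$
$c{\left(404 \right)} - -2896982 = 404 \left(5 + 404\right) - -2896982 = 404 \cdot 409 + 2896982 = 165236 + 2896982 = 3062218$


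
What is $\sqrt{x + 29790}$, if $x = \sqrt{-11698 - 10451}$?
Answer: $\sqrt{29790 + 3 i \sqrt{2461}} \approx 172.6 + 0.4311 i$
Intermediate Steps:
$x = 3 i \sqrt{2461}$ ($x = \sqrt{-22149} = 3 i \sqrt{2461} \approx 148.83 i$)
$\sqrt{x + 29790} = \sqrt{3 i \sqrt{2461} + 29790} = \sqrt{29790 + 3 i \sqrt{2461}}$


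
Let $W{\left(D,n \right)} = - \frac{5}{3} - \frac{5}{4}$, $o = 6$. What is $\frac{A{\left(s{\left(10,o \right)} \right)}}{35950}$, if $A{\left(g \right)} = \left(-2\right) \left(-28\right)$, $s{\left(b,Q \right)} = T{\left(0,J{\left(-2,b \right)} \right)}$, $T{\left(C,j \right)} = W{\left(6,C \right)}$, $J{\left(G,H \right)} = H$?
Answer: $\frac{28}{17975} \approx 0.0015577$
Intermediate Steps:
$W{\left(D,n \right)} = - \frac{35}{12}$ ($W{\left(D,n \right)} = \left(-5\right) \frac{1}{3} - \frac{5}{4} = - \frac{5}{3} - \frac{5}{4} = - \frac{35}{12}$)
$T{\left(C,j \right)} = - \frac{35}{12}$
$s{\left(b,Q \right)} = - \frac{35}{12}$
$A{\left(g \right)} = 56$
$\frac{A{\left(s{\left(10,o \right)} \right)}}{35950} = \frac{56}{35950} = 56 \cdot \frac{1}{35950} = \frac{28}{17975}$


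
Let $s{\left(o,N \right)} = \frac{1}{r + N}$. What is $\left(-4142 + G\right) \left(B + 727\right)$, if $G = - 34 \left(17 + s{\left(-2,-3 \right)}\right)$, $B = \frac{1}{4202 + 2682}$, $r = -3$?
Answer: $- \frac{23593677889}{6884} \approx -3.4273 \cdot 10^{6}$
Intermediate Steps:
$B = \frac{1}{6884} \approx 0.00014526$
$s{\left(o,N \right)} = \frac{1}{-3 + N}$
$G = - \frac{1717}{3}$ ($G = - 34 \left(17 + \frac{1}{-3 - 3}\right) = - 34 \left(17 + \frac{1}{-6}\right) = - 34 \left(17 - \frac{1}{6}\right) = \left(-34\right) \frac{101}{6} = - \frac{1717}{3} \approx -572.33$)
$\left(-4142 + G\right) \left(B + 727\right) = \left(-4142 - \frac{1717}{3}\right) \left(\frac{1}{6884} + 727\right) = \left(- \frac{14143}{3}\right) \frac{5004669}{6884} = - \frac{23593677889}{6884}$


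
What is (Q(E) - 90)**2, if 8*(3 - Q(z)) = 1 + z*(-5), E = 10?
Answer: 418609/64 ≈ 6540.8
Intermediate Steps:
Q(z) = 23/8 + 5*z/8 (Q(z) = 3 - (1 + z*(-5))/8 = 3 - (1 - 5*z)/8 = 3 + (-1/8 + 5*z/8) = 23/8 + 5*z/8)
(Q(E) - 90)**2 = ((23/8 + (5/8)*10) - 90)**2 = ((23/8 + 25/4) - 90)**2 = (73/8 - 90)**2 = (-647/8)**2 = 418609/64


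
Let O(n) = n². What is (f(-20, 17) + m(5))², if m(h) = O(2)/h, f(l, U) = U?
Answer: 7921/25 ≈ 316.84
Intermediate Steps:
m(h) = 4/h (m(h) = 2²/h = 4/h)
(f(-20, 17) + m(5))² = (17 + 4/5)² = (17 + 4*(⅕))² = (17 + ⅘)² = (89/5)² = 7921/25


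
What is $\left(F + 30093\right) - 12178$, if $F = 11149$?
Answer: $29064$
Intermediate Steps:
$\left(F + 30093\right) - 12178 = \left(11149 + 30093\right) - 12178 = 41242 - 12178 = 29064$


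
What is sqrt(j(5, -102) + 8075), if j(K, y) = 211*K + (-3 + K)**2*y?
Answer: 7*sqrt(178) ≈ 93.392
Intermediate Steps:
j(K, y) = 211*K + y*(-3 + K)**2
sqrt(j(5, -102) + 8075) = sqrt((211*5 - 102*(-3 + 5)**2) + 8075) = sqrt((1055 - 102*2**2) + 8075) = sqrt((1055 - 102*4) + 8075) = sqrt((1055 - 408) + 8075) = sqrt(647 + 8075) = sqrt(8722) = 7*sqrt(178)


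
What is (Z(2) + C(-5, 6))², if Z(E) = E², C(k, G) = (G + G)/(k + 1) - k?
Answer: 36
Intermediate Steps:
C(k, G) = -k + 2*G/(1 + k) (C(k, G) = (2*G)/(1 + k) - k = 2*G/(1 + k) - k = -k + 2*G/(1 + k))
(Z(2) + C(-5, 6))² = (2² + (-1*(-5) - 1*(-5)² + 2*6)/(1 - 5))² = (4 + (5 - 1*25 + 12)/(-4))² = (4 - (5 - 25 + 12)/4)² = (4 - ¼*(-8))² = (4 + 2)² = 6² = 36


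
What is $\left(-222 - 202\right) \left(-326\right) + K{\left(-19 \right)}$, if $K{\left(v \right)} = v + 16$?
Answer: $138221$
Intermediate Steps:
$K{\left(v \right)} = 16 + v$
$\left(-222 - 202\right) \left(-326\right) + K{\left(-19 \right)} = \left(-222 - 202\right) \left(-326\right) + \left(16 - 19\right) = \left(-424\right) \left(-326\right) - 3 = 138224 - 3 = 138221$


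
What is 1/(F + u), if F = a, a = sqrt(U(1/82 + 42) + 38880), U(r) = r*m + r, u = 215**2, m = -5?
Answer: 379045/17521037687 - sqrt(65074790)/87605188435 ≈ 2.1542e-5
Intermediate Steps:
u = 46225
U(r) = -4*r (U(r) = r*(-5) + r = -5*r + r = -4*r)
a = sqrt(65074790)/41 (a = sqrt(-4*(1/82 + 42) + 38880) = sqrt(-4*3445/82 + 38880) = sqrt(-6890/41 + 38880) = sqrt(1587190/41) = sqrt(65074790)/41 ≈ 196.75)
F = sqrt(65074790)/41 ≈ 196.75
1/(F + u) = 1/(sqrt(65074790)/41 + 46225) = 1/(46225 + sqrt(65074790)/41)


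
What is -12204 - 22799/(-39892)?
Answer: -486819169/39892 ≈ -12203.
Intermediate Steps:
-12204 - 22799/(-39892) = -12204 - 22799*(-1/39892) = -12204 + 22799/39892 = -486819169/39892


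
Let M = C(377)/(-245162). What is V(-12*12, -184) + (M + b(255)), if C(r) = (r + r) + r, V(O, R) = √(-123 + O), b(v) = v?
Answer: 62515179/245162 + I*√267 ≈ 255.0 + 16.34*I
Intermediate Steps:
C(r) = 3*r (C(r) = 2*r + r = 3*r)
M = -1131/245162 (M = (3*377)/(-245162) = 1131*(-1/245162) = -1131/245162 ≈ -0.0046133)
V(-12*12, -184) + (M + b(255)) = √(-123 - 12*12) + (-1131/245162 + 255) = √(-123 - 144) + 62515179/245162 = √(-267) + 62515179/245162 = I*√267 + 62515179/245162 = 62515179/245162 + I*√267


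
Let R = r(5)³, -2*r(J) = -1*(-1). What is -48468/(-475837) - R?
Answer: 863581/3806696 ≈ 0.22686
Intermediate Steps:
r(J) = -½ (r(J) = -(-1)*(-1)/2 = -½*1 = -½)
R = -⅛ (R = (-½)³ = -⅛ ≈ -0.12500)
-48468/(-475837) - R = -48468/(-475837) - 1*(-⅛) = -48468*(-1/475837) + ⅛ = 48468/475837 + ⅛ = 863581/3806696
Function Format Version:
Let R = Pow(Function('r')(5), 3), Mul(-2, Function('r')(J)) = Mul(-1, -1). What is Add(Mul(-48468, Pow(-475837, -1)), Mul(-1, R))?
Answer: Rational(863581, 3806696) ≈ 0.22686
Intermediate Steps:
Function('r')(J) = Rational(-1, 2) (Function('r')(J) = Mul(Rational(-1, 2), Mul(-1, -1)) = Mul(Rational(-1, 2), 1) = Rational(-1, 2))
R = Rational(-1, 8) (R = Pow(Rational(-1, 2), 3) = Rational(-1, 8) ≈ -0.12500)
Add(Mul(-48468, Pow(-475837, -1)), Mul(-1, R)) = Add(Mul(-48468, Pow(-475837, -1)), Mul(-1, Rational(-1, 8))) = Add(Mul(-48468, Rational(-1, 475837)), Rational(1, 8)) = Add(Rational(48468, 475837), Rational(1, 8)) = Rational(863581, 3806696)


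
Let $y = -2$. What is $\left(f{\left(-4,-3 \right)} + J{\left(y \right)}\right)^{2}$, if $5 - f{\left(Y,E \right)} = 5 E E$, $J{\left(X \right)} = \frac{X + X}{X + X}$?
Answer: $1521$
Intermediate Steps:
$J{\left(X \right)} = 1$ ($J{\left(X \right)} = \frac{2 X}{2 X} = 2 X \frac{1}{2 X} = 1$)
$f{\left(Y,E \right)} = 5 - 5 E^{2}$ ($f{\left(Y,E \right)} = 5 - 5 E E = 5 - 5 E^{2}$)
$\left(f{\left(-4,-3 \right)} + J{\left(y \right)}\right)^{2} = \left(\left(5 - 5 \left(-3\right)^{2}\right) + 1\right)^{2} = \left(\left(5 - 45\right) + 1\right)^{2} = \left(-40 + 1\right)^{2} = \left(-39\right)^{2} = 1521$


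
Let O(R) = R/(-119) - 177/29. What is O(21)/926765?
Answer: -3096/456895145 ≈ -6.7762e-6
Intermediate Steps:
O(R) = -177/29 - R/119 (O(R) = R*(-1/119) - 177*1/29 = -R/119 - 177/29 = -177/29 - R/119)
O(21)/926765 = (-177/29 - 1/119*21)/926765 = (-177/29 - 3/17)*(1/926765) = -3096/493*1/926765 = -3096/456895145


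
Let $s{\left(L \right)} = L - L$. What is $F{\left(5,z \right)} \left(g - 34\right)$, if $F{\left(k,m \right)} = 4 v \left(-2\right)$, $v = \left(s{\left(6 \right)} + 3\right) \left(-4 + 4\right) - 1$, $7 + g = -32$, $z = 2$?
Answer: $-584$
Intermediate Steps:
$s{\left(L \right)} = 0$
$g = -39$ ($g = -7 - 32 = -39$)
$v = -1$ ($v = \left(0 + 3\right) \left(-4 + 4\right) - 1 = 3 \cdot 0 - 1 = 0 - 1 = -1$)
$F{\left(k,m \right)} = 8$ ($F{\left(k,m \right)} = 4 \left(-1\right) \left(-2\right) = \left(-4\right) \left(-2\right) = 8$)
$F{\left(5,z \right)} \left(g - 34\right) = 8 \left(-39 - 34\right) = 8 \left(-73\right) = -584$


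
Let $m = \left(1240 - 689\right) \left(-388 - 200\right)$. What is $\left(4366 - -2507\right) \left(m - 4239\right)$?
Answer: $-2255904171$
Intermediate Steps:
$m = -323988$ ($m = 551 \left(-588\right) = -323988$)
$\left(4366 - -2507\right) \left(m - 4239\right) = \left(4366 - -2507\right) \left(-323988 - 4239\right) = \left(4366 + 2507\right) \left(-328227\right) = 6873 \left(-328227\right) = -2255904171$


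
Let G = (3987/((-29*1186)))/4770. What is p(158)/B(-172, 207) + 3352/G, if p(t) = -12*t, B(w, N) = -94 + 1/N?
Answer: -1188880987415384/8619451 ≈ -1.3793e+8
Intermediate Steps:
G = -443/18228820 (G = (3987/(-34394))*(1/4770) = (3987*(-1/34394))*(1/4770) = -3987/34394*1/4770 = -443/18228820 ≈ -2.4302e-5)
p(158)/B(-172, 207) + 3352/G = (-12*158)/(-94 + 1/207) + 3352/(-443/18228820) = -1896/(-94 + 1/207) + 3352*(-18228820/443) = -1896/(-19457/207) - 61103004640/443 = -1896*(-207/19457) - 61103004640/443 = 392472/19457 - 61103004640/443 = -1188880987415384/8619451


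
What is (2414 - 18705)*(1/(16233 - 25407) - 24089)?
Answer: 327289873247/834 ≈ 3.9243e+8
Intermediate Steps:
(2414 - 18705)*(1/(16233 - 25407) - 24089) = -16291*(1/(-9174) - 24089) = -16291*(-1/9174 - 24089) = -16291*(-220992487/9174) = 327289873247/834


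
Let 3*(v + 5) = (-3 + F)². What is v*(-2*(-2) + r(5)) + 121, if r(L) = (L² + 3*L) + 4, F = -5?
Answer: 905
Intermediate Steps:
r(L) = 4 + L² + 3*L
v = 49/3 (v = -5 + (-3 - 5)²/3 = -5 + (⅓)*(-8)² = -5 + (⅓)*64 = -5 + 64/3 = 49/3 ≈ 16.333)
v*(-2*(-2) + r(5)) + 121 = 49*(-2*(-2) + (4 + 5² + 3*5))/3 + 121 = 49*(4 + (4 + 25 + 15))/3 + 121 = 49*(4 + 44)/3 + 121 = (49/3)*48 + 121 = 784 + 121 = 905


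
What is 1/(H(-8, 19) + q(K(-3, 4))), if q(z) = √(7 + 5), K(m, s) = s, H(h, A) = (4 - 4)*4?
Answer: √3/6 ≈ 0.28868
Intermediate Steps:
H(h, A) = 0 (H(h, A) = 0*4 = 0)
q(z) = 2*√3 (q(z) = √12 = 2*√3)
1/(H(-8, 19) + q(K(-3, 4))) = 1/(0 + 2*√3) = 1/(2*√3) = √3/6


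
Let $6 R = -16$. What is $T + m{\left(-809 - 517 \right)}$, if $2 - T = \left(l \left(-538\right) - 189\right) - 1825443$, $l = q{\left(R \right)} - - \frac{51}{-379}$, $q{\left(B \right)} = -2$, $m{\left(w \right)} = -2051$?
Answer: $\frac{690702715}{379} \approx 1.8224 \cdot 10^{6}$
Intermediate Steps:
$R = - \frac{8}{3}$ ($R = \frac{1}{6} \left(-16\right) = - \frac{8}{3} \approx -2.6667$)
$l = - \frac{809}{379}$ ($l = -2 - - \frac{51}{-379} = -2 - \left(-51\right) \left(- \frac{1}{379}\right) = -2 - \frac{51}{379} = - \frac{809}{379} \approx -2.1346$)
$T = \frac{691480044}{379}$ ($T = 2 - \left(\left(\left(- \frac{809}{379}\right) \left(-538\right) - 189\right) - 1825443\right) = 2 - \left(\left(\frac{435242}{379} - 189\right) - 1825443\right) = 2 - \left(\frac{363611}{379} - 1825443\right) = 2 - - \frac{691479286}{379} = 2 + \frac{691479286}{379} = \frac{691480044}{379} \approx 1.8245 \cdot 10^{6}$)
$T + m{\left(-809 - 517 \right)} = \frac{691480044}{379} - 2051 = \frac{690702715}{379}$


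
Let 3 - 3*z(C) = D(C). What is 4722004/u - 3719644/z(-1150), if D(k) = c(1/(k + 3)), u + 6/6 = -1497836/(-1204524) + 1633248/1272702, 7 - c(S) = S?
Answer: 658092116072501600727/111884847965384 ≈ 5.8819e+6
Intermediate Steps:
c(S) = 7 - S
u = 97524382624/63875004327 (u = -1 + (-1497836/(-1204524) + 1633248/1272702) = -1 + (-1497836*(-1/1204524) + 1633248*(1/1272702)) = -1 + (374459/301131 + 272208/212117) = -1 + 161399386951/63875004327 = 97524382624/63875004327 ≈ 1.5268)
D(k) = 7 - 1/(3 + k) (D(k) = 7 - 1/(k + 3) = 7 - 1/(3 + k))
z(C) = 1 - (20 + 7*C)/(3*(3 + C))
4722004/u - 3719644/z(-1150) = 4722004/(97524382624/63875004327) - 3719644*3*(3 - 1150)/(-11 - 4*(-1150)) = 4722004*(63875004327/97524382624) - 3719644*(-3441/(-11 + 4600)) = 75404506483027827/24381095656 - 3719644/((⅓)*(-1/1147)*4589) = 75404506483027827/24381095656 - 3719644/(-4589/3441) = 75404506483027827/24381095656 - 3719644*(-3441/4589) = 75404506483027827/24381095656 + 12799295004/4589 = 658092116072501600727/111884847965384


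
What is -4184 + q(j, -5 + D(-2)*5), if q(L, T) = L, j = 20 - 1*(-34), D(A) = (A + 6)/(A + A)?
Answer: -4130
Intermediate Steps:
D(A) = (6 + A)/(2*A) (D(A) = (6 + A)/((2*A)) = (6 + A)*(1/(2*A)) = (6 + A)/(2*A))
j = 54 (j = 20 + 34 = 54)
-4184 + q(j, -5 + D(-2)*5) = -4184 + 54 = -4130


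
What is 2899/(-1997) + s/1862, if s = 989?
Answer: -3422905/3718414 ≈ -0.92053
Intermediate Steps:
2899/(-1997) + s/1862 = 2899/(-1997) + 989/1862 = 2899*(-1/1997) + 989*(1/1862) = -2899/1997 + 989/1862 = -3422905/3718414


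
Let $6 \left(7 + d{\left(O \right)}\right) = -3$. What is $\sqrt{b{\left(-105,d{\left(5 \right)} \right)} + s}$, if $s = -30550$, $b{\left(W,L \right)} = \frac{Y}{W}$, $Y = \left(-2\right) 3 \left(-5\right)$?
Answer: $\frac{2 i \sqrt{374241}}{7} \approx 174.79 i$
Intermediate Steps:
$Y = 30$ ($Y = \left(-6\right) \left(-5\right) = 30$)
$d{\left(O \right)} = - \frac{15}{2}$ ($d{\left(O \right)} = -7 + \frac{1}{6} \left(-3\right) = -7 - \frac{1}{2} = - \frac{15}{2}$)
$b{\left(W,L \right)} = \frac{30}{W}$
$\sqrt{b{\left(-105,d{\left(5 \right)} \right)} + s} = \sqrt{\frac{30}{-105} - 30550} = \sqrt{30 \left(- \frac{1}{105}\right) - 30550} = \sqrt{- \frac{2}{7} - 30550} = \sqrt{- \frac{213852}{7}} = \frac{2 i \sqrt{374241}}{7}$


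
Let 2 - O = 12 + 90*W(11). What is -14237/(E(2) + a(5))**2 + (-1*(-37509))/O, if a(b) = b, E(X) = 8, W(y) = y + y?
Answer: -34670651/336310 ≈ -103.09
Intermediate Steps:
W(y) = 2*y
O = -1990 (O = 2 - (12 + 90*(2*11)) = 2 - (12 + 90*22) = 2 - (12 + 1980) = 2 - 1*1992 = 2 - 1992 = -1990)
-14237/(E(2) + a(5))**2 + (-1*(-37509))/O = -14237/(8 + 5)**2 - 1*(-37509)/(-1990) = -14237/(13**2) + 37509*(-1/1990) = -14237/169 - 37509/1990 = -34670651/336310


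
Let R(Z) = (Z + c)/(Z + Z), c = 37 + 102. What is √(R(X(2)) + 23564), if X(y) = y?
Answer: √94397/2 ≈ 153.62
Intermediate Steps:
c = 139
R(Z) = (139 + Z)/(2*Z) (R(Z) = (Z + 139)/(Z + Z) = (139 + Z)/((2*Z)) = (139 + Z)*(1/(2*Z)) = (139 + Z)/(2*Z))
√(R(X(2)) + 23564) = √((½)*(139 + 2)/2 + 23564) = √((½)*(½)*141 + 23564) = √(141/4 + 23564) = √(94397/4) = √94397/2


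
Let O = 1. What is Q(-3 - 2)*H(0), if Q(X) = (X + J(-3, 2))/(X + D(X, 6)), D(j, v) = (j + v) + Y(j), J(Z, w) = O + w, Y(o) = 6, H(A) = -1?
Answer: 1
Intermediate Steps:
J(Z, w) = 1 + w
D(j, v) = 6 + j + v (D(j, v) = (j + v) + 6 = 6 + j + v)
Q(X) = (3 + X)/(12 + 2*X) (Q(X) = (X + (1 + 2))/(X + (6 + X + 6)) = (X + 3)/(X + (12 + X)) = (3 + X)/(12 + 2*X))
Q(-3 - 2)*H(0) = ((3 + (-3 - 2))/(2*(6 + (-3 - 2))))*(-1) = ((3 - 5)/(2*(6 - 5)))*(-1) = ((½)*(-2)/1)*(-1) = ((½)*1*(-2))*(-1) = -1*(-1) = 1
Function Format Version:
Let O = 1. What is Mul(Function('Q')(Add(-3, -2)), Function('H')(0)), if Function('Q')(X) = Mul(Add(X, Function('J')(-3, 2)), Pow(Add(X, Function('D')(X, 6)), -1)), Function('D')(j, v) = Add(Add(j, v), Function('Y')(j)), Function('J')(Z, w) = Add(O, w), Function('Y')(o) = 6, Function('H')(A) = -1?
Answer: 1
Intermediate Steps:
Function('J')(Z, w) = Add(1, w)
Function('D')(j, v) = Add(6, j, v) (Function('D')(j, v) = Add(Add(j, v), 6) = Add(6, j, v))
Function('Q')(X) = Mul(Pow(Add(12, Mul(2, X)), -1), Add(3, X)) (Function('Q')(X) = Mul(Add(X, Add(1, 2)), Pow(Add(X, Add(6, X, 6)), -1)) = Mul(Add(X, 3), Pow(Add(X, Add(12, X)), -1)) = Mul(Add(3, X), Pow(Add(12, Mul(2, X)), -1)) = Mul(Pow(Add(12, Mul(2, X)), -1), Add(3, X)))
Mul(Function('Q')(Add(-3, -2)), Function('H')(0)) = Mul(Mul(Rational(1, 2), Pow(Add(6, Add(-3, -2)), -1), Add(3, Add(-3, -2))), -1) = Mul(Mul(Rational(1, 2), Pow(Add(6, -5), -1), Add(3, -5)), -1) = Mul(Mul(Rational(1, 2), Pow(1, -1), -2), -1) = Mul(Mul(Rational(1, 2), 1, -2), -1) = Mul(-1, -1) = 1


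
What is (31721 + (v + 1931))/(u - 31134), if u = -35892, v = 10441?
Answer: -44093/67026 ≈ -0.65785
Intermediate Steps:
(31721 + (v + 1931))/(u - 31134) = (31721 + (10441 + 1931))/(-35892 - 31134) = (31721 + 12372)/(-67026) = 44093*(-1/67026) = -44093/67026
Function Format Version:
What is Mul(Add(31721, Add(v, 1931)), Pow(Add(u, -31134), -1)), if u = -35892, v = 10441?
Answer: Rational(-44093, 67026) ≈ -0.65785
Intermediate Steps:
Mul(Add(31721, Add(v, 1931)), Pow(Add(u, -31134), -1)) = Mul(Add(31721, Add(10441, 1931)), Pow(Add(-35892, -31134), -1)) = Mul(Add(31721, 12372), Pow(-67026, -1)) = Mul(44093, Rational(-1, 67026)) = Rational(-44093, 67026)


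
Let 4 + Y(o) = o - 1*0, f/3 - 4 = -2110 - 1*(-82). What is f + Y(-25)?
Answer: -6101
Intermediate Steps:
f = -6072 (f = 12 + 3*(-2110 - 1*(-82)) = 12 + 3*(-2110 + 82) = 12 + 3*(-2028) = 12 - 6084 = -6072)
Y(o) = -4 + o (Y(o) = -4 + (o - 1*0) = -4 + (o + 0) = -4 + o)
f + Y(-25) = -6072 + (-4 - 25) = -6072 - 29 = -6101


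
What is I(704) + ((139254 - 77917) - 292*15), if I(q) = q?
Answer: 57661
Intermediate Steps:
I(704) + ((139254 - 77917) - 292*15) = 704 + ((139254 - 77917) - 292*15) = 704 + (61337 - 4380) = 704 + 56957 = 57661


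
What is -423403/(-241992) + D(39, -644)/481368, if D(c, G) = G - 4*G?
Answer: 8511674327/4853633544 ≈ 1.7537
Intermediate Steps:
D(c, G) = -3*G
-423403/(-241992) + D(39, -644)/481368 = -423403/(-241992) - 3*(-644)/481368 = -423403*(-1/241992) + 1932*(1/481368) = 423403/241992 + 161/40114 = 8511674327/4853633544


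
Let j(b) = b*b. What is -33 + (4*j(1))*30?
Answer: 87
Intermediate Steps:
j(b) = b**2
-33 + (4*j(1))*30 = -33 + (4*1**2)*30 = -33 + (4*1)*30 = -33 + 4*30 = -33 + 120 = 87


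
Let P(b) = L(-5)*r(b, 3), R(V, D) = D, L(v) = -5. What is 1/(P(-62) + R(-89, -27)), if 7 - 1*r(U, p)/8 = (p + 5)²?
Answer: 1/2253 ≈ 0.00044385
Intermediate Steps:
r(U, p) = 56 - 8*(5 + p)² (r(U, p) = 56 - 8*(p + 5)² = 56 - 8*(5 + p)²)
P(b) = 2280 (P(b) = -5*(56 - 8*(5 + 3)²) = -5*(56 - 8*8²) = -5*(56 - 8*64) = -5*(56 - 512) = -5*(-456) = 2280)
1/(P(-62) + R(-89, -27)) = 1/(2280 - 27) = 1/2253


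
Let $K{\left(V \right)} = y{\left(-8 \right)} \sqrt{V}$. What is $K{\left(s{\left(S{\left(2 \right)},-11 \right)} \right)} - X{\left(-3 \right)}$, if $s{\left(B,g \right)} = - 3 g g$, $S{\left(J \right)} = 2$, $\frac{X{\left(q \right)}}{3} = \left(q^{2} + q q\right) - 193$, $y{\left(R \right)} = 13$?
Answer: $525 + 143 i \sqrt{3} \approx 525.0 + 247.68 i$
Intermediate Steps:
$X{\left(q \right)} = -579 + 6 q^{2}$ ($X{\left(q \right)} = 3 \left(\left(q^{2} + q q\right) - 193\right) = 3 \left(\left(q^{2} + q^{2}\right) - 193\right) = 3 \left(2 q^{2} - 193\right) = 3 \left(-193 + 2 q^{2}\right) = -579 + 6 q^{2}$)
$s{\left(B,g \right)} = - 3 g^{2}$
$K{\left(V \right)} = 13 \sqrt{V}$
$K{\left(s{\left(S{\left(2 \right)},-11 \right)} \right)} - X{\left(-3 \right)} = 13 \sqrt{- 3 \left(-11\right)^{2}} - \left(-579 + 6 \left(-3\right)^{2}\right) = 13 \sqrt{\left(-3\right) 121} - \left(-579 + 6 \cdot 9\right) = 13 \sqrt{-363} - \left(-579 + 54\right) = 13 \cdot 11 i \sqrt{3} - -525 = 143 i \sqrt{3} + 525 = 525 + 143 i \sqrt{3}$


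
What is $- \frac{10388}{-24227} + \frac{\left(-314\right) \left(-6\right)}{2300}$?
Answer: $\frac{2483431}{1990075} \approx 1.2479$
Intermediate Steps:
$- \frac{10388}{-24227} + \frac{\left(-314\right) \left(-6\right)}{2300} = \left(-10388\right) \left(- \frac{1}{24227}\right) + 1884 \cdot \frac{1}{2300} = \frac{1484}{3461} + \frac{471}{575} = \frac{2483431}{1990075}$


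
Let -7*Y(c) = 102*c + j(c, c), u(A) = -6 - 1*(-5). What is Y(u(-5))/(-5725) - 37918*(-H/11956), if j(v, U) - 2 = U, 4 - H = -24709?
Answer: 2682355729821/34224050 ≈ 78376.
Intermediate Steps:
H = 24713 (H = 4 - 1*(-24709) = 4 + 24709 = 24713)
u(A) = -1 (u(A) = -6 + 5 = -1)
j(v, U) = 2 + U
Y(c) = -2/7 - 103*c/7 (Y(c) = -(102*c + (2 + c))/7 = -(2 + 103*c)/7 = -2/7 - 103*c/7)
Y(u(-5))/(-5725) - 37918*(-H/11956) = (-2/7 - 103/7*(-1))/(-5725) - 37918/((-11956/24713)) = (-2/7 + 103/7)*(-1/5725) - 37918/((-11956*1/24713)) = (101/7)*(-1/5725) - 37918/(-11956/24713) = -101/40075 - 37918*(-24713/11956) = -101/40075 + 468533767/5978 = 2682355729821/34224050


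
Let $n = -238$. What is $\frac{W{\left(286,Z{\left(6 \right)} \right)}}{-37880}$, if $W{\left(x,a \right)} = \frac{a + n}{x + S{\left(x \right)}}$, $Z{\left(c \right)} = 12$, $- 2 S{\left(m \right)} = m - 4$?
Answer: $\frac{113}{2746300} \approx 4.1146 \cdot 10^{-5}$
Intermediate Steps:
$S{\left(m \right)} = 2 - \frac{m}{2}$ ($S{\left(m \right)} = - \frac{m - 4}{2} = - \frac{-4 + m}{2} = 2 - \frac{m}{2}$)
$W{\left(x,a \right)} = \frac{-238 + a}{2 + \frac{x}{2}}$ ($W{\left(x,a \right)} = \frac{a - 238}{x - \left(-2 + \frac{x}{2}\right)} = \frac{-238 + a}{2 + \frac{x}{2}}$)
$\frac{W{\left(286,Z{\left(6 \right)} \right)}}{-37880} = \frac{2 \frac{1}{4 + 286} \left(-238 + 12\right)}{-37880} = 2 \cdot \frac{1}{290} \left(-226\right) \left(- \frac{1}{37880}\right) = \left(- \frac{226}{145}\right) \left(- \frac{1}{37880}\right) = \frac{113}{2746300}$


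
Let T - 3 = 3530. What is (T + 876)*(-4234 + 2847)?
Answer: -6115283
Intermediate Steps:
T = 3533 (T = 3 + 3530 = 3533)
(T + 876)*(-4234 + 2847) = (3533 + 876)*(-4234 + 2847) = 4409*(-1387) = -6115283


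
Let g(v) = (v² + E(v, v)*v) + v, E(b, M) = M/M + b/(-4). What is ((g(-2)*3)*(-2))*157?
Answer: 942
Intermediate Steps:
E(b, M) = 1 - b/4 (E(b, M) = 1 + b*(-¼) = 1 - b/4)
g(v) = v + v² + v*(1 - v/4) (g(v) = (v² + (1 - v/4)*v) + v = (v² + v*(1 - v/4)) + v = v + v² + v*(1 - v/4))
((g(-2)*3)*(-2))*157 = ((((¼)*(-2)*(8 + 3*(-2)))*3)*(-2))*157 = ((((¼)*(-2)*(8 - 6))*3)*(-2))*157 = ((((¼)*(-2)*2)*3)*(-2))*157 = (-1*3*(-2))*157 = -3*(-2)*157 = 6*157 = 942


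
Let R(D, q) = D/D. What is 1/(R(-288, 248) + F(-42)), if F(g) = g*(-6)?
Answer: 1/253 ≈ 0.0039526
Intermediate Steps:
R(D, q) = 1
F(g) = -6*g
1/(R(-288, 248) + F(-42)) = 1/(1 - 6*(-42)) = 1/(1 + 252) = 1/253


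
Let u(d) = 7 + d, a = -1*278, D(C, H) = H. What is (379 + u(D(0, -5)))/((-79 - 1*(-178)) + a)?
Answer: -381/179 ≈ -2.1285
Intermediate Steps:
a = -278
(379 + u(D(0, -5)))/((-79 - 1*(-178)) + a) = (379 + (7 - 5))/((-79 - 1*(-178)) - 278) = (379 + 2)/((-79 + 178) - 278) = 381/(99 - 278) = 381/(-179) = 381*(-1/179) = -381/179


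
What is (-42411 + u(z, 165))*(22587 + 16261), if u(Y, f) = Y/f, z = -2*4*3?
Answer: -90617349824/55 ≈ -1.6476e+9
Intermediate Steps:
z = -24 (z = -8*3 = -24)
(-42411 + u(z, 165))*(22587 + 16261) = (-42411 - 24/165)*(22587 + 16261) = (-42411 - 24*1/165)*38848 = (-42411 - 8/55)*38848 = -2332613/55*38848 = -90617349824/55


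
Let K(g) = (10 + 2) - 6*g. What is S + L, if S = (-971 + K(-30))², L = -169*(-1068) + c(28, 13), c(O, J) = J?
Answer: 787346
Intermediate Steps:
K(g) = 12 - 6*g
L = 180505 (L = -169*(-1068) + 13 = 180492 + 13 = 180505)
S = 606841 (S = (-971 + (12 - 6*(-30)))² = (-971 + (12 + 180))² = (-971 + 192)² = (-779)² = 606841)
S + L = 606841 + 180505 = 787346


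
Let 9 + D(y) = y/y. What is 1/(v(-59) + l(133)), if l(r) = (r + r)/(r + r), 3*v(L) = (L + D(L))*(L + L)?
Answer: 3/7909 ≈ 0.00037931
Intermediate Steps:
D(y) = -8 (D(y) = -9 + y/y = -9 + 1 = -8)
v(L) = 2*L*(-8 + L)/3 (v(L) = ((L - 8)*(L + L))/3 = ((-8 + L)*(2*L))/3 = (2*L*(-8 + L))/3 = 2*L*(-8 + L)/3)
l(r) = 1 (l(r) = (2*r)/((2*r)) = (2*r)*(1/(2*r)) = 1)
1/(v(-59) + l(133)) = 1/((⅔)*(-59)*(-8 - 59) + 1) = 1/((⅔)*(-59)*(-67) + 1) = 1/(7906/3 + 1) = 1/(7909/3) = 3/7909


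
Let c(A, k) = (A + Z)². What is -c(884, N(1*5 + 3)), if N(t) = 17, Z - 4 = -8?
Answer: -774400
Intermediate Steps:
Z = -4 (Z = 4 - 8 = -4)
c(A, k) = (-4 + A)² (c(A, k) = (A - 4)² = (-4 + A)²)
-c(884, N(1*5 + 3)) = -(-4 + 884)² = -1*880² = -1*774400 = -774400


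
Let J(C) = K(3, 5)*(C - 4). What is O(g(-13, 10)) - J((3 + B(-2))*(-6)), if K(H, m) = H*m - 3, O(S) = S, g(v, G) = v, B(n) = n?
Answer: 107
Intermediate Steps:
K(H, m) = -3 + H*m
J(C) = -48 + 12*C (J(C) = (-3 + 3*5)*(C - 4) = (-3 + 15)*(-4 + C) = 12*(-4 + C) = -48 + 12*C)
O(g(-13, 10)) - J((3 + B(-2))*(-6)) = -13 - (-48 + 12*((3 - 2)*(-6))) = -13 - (-48 + 12*(1*(-6))) = -13 - (-48 + 12*(-6)) = -13 - (-48 - 72) = -13 - 1*(-120) = -13 + 120 = 107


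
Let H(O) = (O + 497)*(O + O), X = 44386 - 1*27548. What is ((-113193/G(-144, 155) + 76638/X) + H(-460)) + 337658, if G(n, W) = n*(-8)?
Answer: 327087491645/1077632 ≈ 3.0352e+5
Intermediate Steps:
X = 16838 (X = 44386 - 27548 = 16838)
G(n, W) = -8*n
H(O) = 2*O*(497 + O) (H(O) = (497 + O)*(2*O) = 2*O*(497 + O))
((-113193/G(-144, 155) + 76638/X) + H(-460)) + 337658 = ((-113193/((-8*(-144))) + 76638/16838) + 2*(-460)*(497 - 460)) + 337658 = ((-113193/1152 + 76638*(1/16838)) + 2*(-460)*37) + 337658 = ((-113193*1/1152 + 38319/8419) - 34040) + 337658 = ((-12577/128 + 38319/8419) - 34040) + 337658 = (-100980931/1077632 - 34040) + 337658 = -36783574211/1077632 + 337658 = 327087491645/1077632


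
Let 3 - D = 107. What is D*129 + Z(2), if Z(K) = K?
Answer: -13414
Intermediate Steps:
D = -104 (D = 3 - 1*107 = 3 - 107 = -104)
D*129 + Z(2) = -104*129 + 2 = -13416 + 2 = -13414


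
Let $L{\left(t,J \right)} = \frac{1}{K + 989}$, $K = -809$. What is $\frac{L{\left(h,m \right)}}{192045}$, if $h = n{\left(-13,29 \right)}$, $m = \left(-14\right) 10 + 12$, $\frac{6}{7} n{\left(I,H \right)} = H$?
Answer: $\frac{1}{34568100} \approx 2.8928 \cdot 10^{-8}$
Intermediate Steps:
$n{\left(I,H \right)} = \frac{7 H}{6}$
$m = -128$ ($m = -140 + 12 = -128$)
$h = \frac{203}{6}$ ($h = \frac{7}{6} \cdot 29 = \frac{203}{6} \approx 33.833$)
$L{\left(t,J \right)} = \frac{1}{180}$ ($L{\left(t,J \right)} = \frac{1}{-809 + 989} = \frac{1}{180}$)
$\frac{L{\left(h,m \right)}}{192045} = \frac{1}{180 \cdot 192045} = \frac{1}{180} \cdot \frac{1}{192045} = \frac{1}{34568100}$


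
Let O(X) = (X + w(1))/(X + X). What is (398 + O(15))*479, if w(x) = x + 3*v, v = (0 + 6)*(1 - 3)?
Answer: 570968/3 ≈ 1.9032e+5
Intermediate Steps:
v = -12 (v = 6*(-2) = -12)
w(x) = -36 + x (w(x) = x + 3*(-12) = x - 36 = -36 + x)
O(X) = (-35 + X)/(2*X) (O(X) = (X + (-36 + 1))/(X + X) = (X - 35)/((2*X)) = (-35 + X)*(1/(2*X)) = (-35 + X)/(2*X))
(398 + O(15))*479 = (398 + (1/2)*(-35 + 15)/15)*479 = (398 + (1/2)*(1/15)*(-20))*479 = (398 - 2/3)*479 = (1192/3)*479 = 570968/3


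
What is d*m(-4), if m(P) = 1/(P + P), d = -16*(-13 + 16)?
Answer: 6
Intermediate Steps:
d = -48 (d = -16*3 = -48)
m(P) = 1/(2*P)
d*m(-4) = -24/(-4) = -24*(-1)/4 = -48*(-⅛) = 6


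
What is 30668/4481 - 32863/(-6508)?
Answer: 346846447/29162348 ≈ 11.894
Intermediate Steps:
30668/4481 - 32863/(-6508) = 30668*(1/4481) - 32863*(-1/6508) = 30668/4481 + 32863/6508 = 346846447/29162348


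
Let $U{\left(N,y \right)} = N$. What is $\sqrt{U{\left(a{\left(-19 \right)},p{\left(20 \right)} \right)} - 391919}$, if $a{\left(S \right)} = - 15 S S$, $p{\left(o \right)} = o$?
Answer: $i \sqrt{397334} \approx 630.34 i$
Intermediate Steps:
$a{\left(S \right)} = - 15 S^{2}$
$\sqrt{U{\left(a{\left(-19 \right)},p{\left(20 \right)} \right)} - 391919} = \sqrt{- 15 \left(-19\right)^{2} - 391919} = \sqrt{\left(-15\right) 361 - 391919} = \sqrt{-5415 - 391919} = \sqrt{-397334} = i \sqrt{397334}$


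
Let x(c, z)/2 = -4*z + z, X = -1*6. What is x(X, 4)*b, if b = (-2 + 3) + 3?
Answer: -96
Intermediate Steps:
X = -6
b = 4 (b = 1 + 3 = 4)
x(c, z) = -6*z (x(c, z) = 2*(-4*z + z) = 2*(-3*z) = -6*z)
x(X, 4)*b = -6*4*4 = -24*4 = -96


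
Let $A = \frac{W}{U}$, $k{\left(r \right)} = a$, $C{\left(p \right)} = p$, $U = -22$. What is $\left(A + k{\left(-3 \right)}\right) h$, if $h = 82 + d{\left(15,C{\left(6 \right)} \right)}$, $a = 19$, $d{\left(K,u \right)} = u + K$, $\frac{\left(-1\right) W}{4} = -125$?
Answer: $- \frac{4223}{11} \approx -383.91$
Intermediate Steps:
$W = 500$ ($W = \left(-4\right) \left(-125\right) = 500$)
$d{\left(K,u \right)} = K + u$
$k{\left(r \right)} = 19$
$h = 103$ ($h = 82 + \left(15 + 6\right) = 82 + 21 = 103$)
$A = - \frac{250}{11}$ ($A = \frac{500}{-22} = 500 \left(- \frac{1}{22}\right) = - \frac{250}{11} \approx -22.727$)
$\left(A + k{\left(-3 \right)}\right) h = \left(- \frac{250}{11} + 19\right) 103 = \left(- \frac{41}{11}\right) 103 = - \frac{4223}{11}$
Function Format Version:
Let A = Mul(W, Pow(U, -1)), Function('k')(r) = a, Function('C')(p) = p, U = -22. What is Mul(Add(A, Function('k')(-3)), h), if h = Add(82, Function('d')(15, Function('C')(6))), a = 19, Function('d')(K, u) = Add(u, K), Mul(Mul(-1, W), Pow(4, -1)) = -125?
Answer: Rational(-4223, 11) ≈ -383.91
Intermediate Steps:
W = 500 (W = Mul(-4, -125) = 500)
Function('d')(K, u) = Add(K, u)
Function('k')(r) = 19
h = 103 (h = Add(82, Add(15, 6)) = Add(82, 21) = 103)
A = Rational(-250, 11) (A = Mul(500, Pow(-22, -1)) = Mul(500, Rational(-1, 22)) = Rational(-250, 11) ≈ -22.727)
Mul(Add(A, Function('k')(-3)), h) = Mul(Add(Rational(-250, 11), 19), 103) = Mul(Rational(-41, 11), 103) = Rational(-4223, 11)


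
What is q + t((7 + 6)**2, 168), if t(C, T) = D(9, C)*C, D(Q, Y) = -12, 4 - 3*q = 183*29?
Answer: -11387/3 ≈ -3795.7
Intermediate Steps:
q = -5303/3 (q = 4/3 - 61*29 = 4/3 - 1/3*5307 = 4/3 - 1769 = -5303/3 ≈ -1767.7)
t(C, T) = -12*C
q + t((7 + 6)**2, 168) = -5303/3 - 12*(7 + 6)**2 = -5303/3 - 12*13**2 = -5303/3 - 12*169 = -5303/3 - 2028 = -11387/3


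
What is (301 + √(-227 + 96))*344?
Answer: 103544 + 344*I*√131 ≈ 1.0354e+5 + 3937.3*I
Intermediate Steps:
(301 + √(-227 + 96))*344 = (301 + √(-131))*344 = (301 + I*√131)*344 = 103544 + 344*I*√131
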